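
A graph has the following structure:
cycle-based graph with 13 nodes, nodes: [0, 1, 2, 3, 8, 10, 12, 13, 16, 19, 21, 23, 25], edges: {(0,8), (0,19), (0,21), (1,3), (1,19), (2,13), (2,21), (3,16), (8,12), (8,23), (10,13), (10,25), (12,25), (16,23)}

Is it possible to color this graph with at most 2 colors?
No, G is not 2-colorable

Odd cycle [19, 1, 3, 16, 23, 8, 12, 25, 10, 13, 2, 21, 0] needs 3 colors (χ ≥ 3).
Hence χ(G) ≥ 3 > 2, so no proper 2-coloring exists.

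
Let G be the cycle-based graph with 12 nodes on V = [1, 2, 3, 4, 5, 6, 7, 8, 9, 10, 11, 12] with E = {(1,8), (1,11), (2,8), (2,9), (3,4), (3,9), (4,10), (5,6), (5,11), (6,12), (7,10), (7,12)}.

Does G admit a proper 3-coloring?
Yes, G is 3-colorable

A valid 3-coloring: color 1: [4, 6, 7, 8, 9, 11]; color 2: [1, 2, 3, 5, 10, 12].
(χ(G) = 2 ≤ 3.)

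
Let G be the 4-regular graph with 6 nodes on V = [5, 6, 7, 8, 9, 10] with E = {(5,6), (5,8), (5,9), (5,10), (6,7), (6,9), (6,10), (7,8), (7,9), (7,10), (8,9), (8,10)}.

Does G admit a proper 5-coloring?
A valid 5-coloring: color 1: [9, 10]; color 2: [5, 7]; color 3: [6, 8].
(χ(G) = 3 ≤ 5.)

Yes, G is 5-colorable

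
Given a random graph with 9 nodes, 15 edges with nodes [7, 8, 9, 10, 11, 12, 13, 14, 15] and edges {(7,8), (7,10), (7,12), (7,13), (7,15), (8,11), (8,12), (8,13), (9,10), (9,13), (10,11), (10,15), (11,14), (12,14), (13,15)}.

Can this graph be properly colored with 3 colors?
Yes, G is 3-colorable

A valid 3-coloring: color 1: [7, 9, 11]; color 2: [10, 12, 13]; color 3: [8, 14, 15].
(χ(G) = 3 ≤ 3.)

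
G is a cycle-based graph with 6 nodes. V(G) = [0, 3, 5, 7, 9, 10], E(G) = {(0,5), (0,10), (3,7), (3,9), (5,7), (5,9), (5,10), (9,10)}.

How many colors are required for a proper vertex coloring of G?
χ(G) = 3

Clique number ω(G) = 3 (lower bound: χ ≥ ω).
The clique on [0, 5, 10] has size 3, forcing χ ≥ 3, and the coloring below uses 3 colors, so χ(G) = 3.
A valid 3-coloring: color 1: [3, 5]; color 2: [7, 10]; color 3: [0, 9].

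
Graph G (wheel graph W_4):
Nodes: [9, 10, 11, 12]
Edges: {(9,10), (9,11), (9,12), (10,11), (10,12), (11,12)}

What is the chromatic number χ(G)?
χ(G) = 4

Clique number ω(G) = 4 (lower bound: χ ≥ ω).
The clique on [9, 10, 11, 12] has size 4, forcing χ ≥ 4, and the coloring below uses 4 colors, so χ(G) = 4.
A valid 4-coloring: color 1: [11]; color 2: [9]; color 3: [10]; color 4: [12].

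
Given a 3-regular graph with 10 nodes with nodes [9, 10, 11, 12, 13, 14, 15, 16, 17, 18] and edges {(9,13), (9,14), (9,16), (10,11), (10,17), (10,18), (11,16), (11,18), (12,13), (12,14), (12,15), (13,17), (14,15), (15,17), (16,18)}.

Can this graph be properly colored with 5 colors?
Yes, G is 5-colorable

A valid 5-coloring: color 1: [10, 13, 14, 16]; color 2: [9, 12, 17, 18]; color 3: [11, 15].
(χ(G) = 3 ≤ 5.)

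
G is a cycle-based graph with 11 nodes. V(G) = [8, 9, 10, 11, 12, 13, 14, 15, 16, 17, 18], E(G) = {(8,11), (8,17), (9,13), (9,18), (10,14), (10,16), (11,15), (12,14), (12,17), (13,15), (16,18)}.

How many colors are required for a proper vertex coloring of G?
χ(G) = 3

Clique number ω(G) = 2 (lower bound: χ ≥ ω).
Odd cycle [8, 17, 12, 14, 10, 16, 18, 9, 13, 15, 11] needs 3 colors (χ ≥ 3).
The coloring below uses 3 colors, so χ(G) = 3.
A valid 3-coloring: color 1: [8, 10, 12, 15, 18]; color 2: [9, 11, 14, 16, 17]; color 3: [13].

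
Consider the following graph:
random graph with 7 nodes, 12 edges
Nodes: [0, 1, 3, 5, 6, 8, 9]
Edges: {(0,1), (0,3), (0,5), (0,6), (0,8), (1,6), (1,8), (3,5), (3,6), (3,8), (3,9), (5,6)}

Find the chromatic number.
χ(G) = 4

Clique number ω(G) = 4 (lower bound: χ ≥ ω).
The clique on [0, 3, 5, 6] has size 4, forcing χ ≥ 4, and the coloring below uses 4 colors, so χ(G) = 4.
A valid 4-coloring: color 1: [1, 3]; color 2: [0, 9]; color 3: [6, 8]; color 4: [5].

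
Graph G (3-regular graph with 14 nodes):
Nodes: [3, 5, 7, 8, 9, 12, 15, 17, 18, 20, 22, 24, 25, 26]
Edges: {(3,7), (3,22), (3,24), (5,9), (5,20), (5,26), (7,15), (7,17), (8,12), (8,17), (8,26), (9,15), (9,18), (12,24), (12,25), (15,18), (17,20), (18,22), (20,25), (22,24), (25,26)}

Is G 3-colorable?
Yes, G is 3-colorable

A valid 3-coloring: color 1: [7, 8, 9, 20, 24]; color 2: [12, 15, 17, 22, 26]; color 3: [3, 5, 18, 25].
(χ(G) = 3 ≤ 3.)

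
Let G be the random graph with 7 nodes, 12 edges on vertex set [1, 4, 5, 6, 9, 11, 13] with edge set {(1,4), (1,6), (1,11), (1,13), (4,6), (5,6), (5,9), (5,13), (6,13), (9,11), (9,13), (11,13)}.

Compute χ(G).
χ(G) = 4

Clique number ω(G) = 3 (lower bound: χ ≥ ω).
Odd cycle [5, 9, 11, 1, 6] needs 3 colors (χ ≥ 3).
Vertex 13 is adjacent to every vertex of [1, 5, 6, 9, 11], which already need 3 colors among themselves, so 13 needs a new color (χ ≥ 4).
The coloring below uses 4 colors, so χ(G) = 4.
A valid 4-coloring: color 1: [4, 13]; color 2: [1, 5]; color 3: [6, 11]; color 4: [9].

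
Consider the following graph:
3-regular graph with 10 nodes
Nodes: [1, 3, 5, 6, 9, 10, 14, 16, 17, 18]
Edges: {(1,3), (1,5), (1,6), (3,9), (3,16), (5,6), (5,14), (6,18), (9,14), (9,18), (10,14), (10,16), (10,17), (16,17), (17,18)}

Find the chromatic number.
Clique number ω(G) = 3 (lower bound: χ ≥ ω).
The clique on [1, 5, 6] has size 3, forcing χ ≥ 3, and the coloring below uses 3 colors, so χ(G) = 3.
A valid 3-coloring: color 1: [6, 9, 17]; color 2: [1, 14, 16, 18]; color 3: [3, 5, 10].

χ(G) = 3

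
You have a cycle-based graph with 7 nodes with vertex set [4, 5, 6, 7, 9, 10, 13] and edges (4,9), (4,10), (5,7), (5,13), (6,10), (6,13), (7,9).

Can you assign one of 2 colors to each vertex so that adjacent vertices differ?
No, G is not 2-colorable

Odd cycle [13, 6, 10, 4, 9, 7, 5] needs 3 colors (χ ≥ 3).
Hence χ(G) ≥ 3 > 2, so no proper 2-coloring exists.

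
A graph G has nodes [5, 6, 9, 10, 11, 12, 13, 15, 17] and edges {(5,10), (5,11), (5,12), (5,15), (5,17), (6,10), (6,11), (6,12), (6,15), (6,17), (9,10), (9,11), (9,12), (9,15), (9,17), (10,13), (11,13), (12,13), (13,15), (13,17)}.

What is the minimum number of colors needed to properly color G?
Clique number ω(G) = 2 (lower bound: χ ≥ ω).
The graph is bipartite (no odd cycle), so 2 colors suffice: χ(G) = 2.
A valid 2-coloring: color 1: [5, 6, 9, 13]; color 2: [10, 11, 12, 15, 17].

χ(G) = 2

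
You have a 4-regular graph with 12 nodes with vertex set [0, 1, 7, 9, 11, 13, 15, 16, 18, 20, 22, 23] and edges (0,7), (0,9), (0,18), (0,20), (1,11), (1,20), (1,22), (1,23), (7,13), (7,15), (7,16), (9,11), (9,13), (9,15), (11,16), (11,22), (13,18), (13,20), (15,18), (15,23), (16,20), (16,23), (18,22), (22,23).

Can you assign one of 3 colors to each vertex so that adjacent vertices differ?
A valid 3-coloring: color 1: [7, 11, 18, 20, 23]; color 2: [0, 1, 13, 15, 16]; color 3: [9, 22].
(χ(G) = 3 ≤ 3.)

Yes, G is 3-colorable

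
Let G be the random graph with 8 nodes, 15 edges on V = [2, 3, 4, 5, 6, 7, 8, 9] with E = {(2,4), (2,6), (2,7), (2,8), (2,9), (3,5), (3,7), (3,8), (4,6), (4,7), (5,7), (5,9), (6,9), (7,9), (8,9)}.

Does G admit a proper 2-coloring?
The clique on vertices [2, 8, 9] has size 3 > 2, so it alone needs 3 colors.

No, G is not 2-colorable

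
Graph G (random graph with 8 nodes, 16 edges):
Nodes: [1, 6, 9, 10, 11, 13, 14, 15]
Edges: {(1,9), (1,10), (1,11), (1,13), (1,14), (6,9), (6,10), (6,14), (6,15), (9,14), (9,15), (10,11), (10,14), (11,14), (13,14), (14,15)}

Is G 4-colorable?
A valid 4-coloring: color 1: [14]; color 2: [1, 6]; color 3: [9, 10, 13]; color 4: [11, 15].
(χ(G) = 4 ≤ 4.)

Yes, G is 4-colorable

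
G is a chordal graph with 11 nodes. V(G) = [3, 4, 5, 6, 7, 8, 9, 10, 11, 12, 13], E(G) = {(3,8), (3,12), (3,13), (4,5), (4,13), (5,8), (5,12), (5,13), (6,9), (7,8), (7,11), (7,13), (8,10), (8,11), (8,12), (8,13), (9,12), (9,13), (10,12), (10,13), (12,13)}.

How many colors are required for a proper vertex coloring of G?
Clique number ω(G) = 4 (lower bound: χ ≥ ω).
The clique on [8, 10, 12, 13] has size 4, forcing χ ≥ 4, and the coloring below uses 4 colors, so χ(G) = 4.
A valid 4-coloring: color 1: [6, 11, 13]; color 2: [4, 8, 9]; color 3: [7, 12]; color 4: [3, 5, 10].

χ(G) = 4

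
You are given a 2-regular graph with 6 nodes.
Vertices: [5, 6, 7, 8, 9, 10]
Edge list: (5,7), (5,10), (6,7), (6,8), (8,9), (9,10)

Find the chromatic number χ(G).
χ(G) = 2

Clique number ω(G) = 2 (lower bound: χ ≥ ω).
The graph is bipartite (no odd cycle), so 2 colors suffice: χ(G) = 2.
A valid 2-coloring: color 1: [7, 8, 10]; color 2: [5, 6, 9].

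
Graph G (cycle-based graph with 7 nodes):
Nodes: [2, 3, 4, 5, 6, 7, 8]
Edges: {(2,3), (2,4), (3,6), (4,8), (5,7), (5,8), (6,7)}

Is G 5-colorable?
A valid 5-coloring: color 1: [3, 7, 8]; color 2: [2, 5, 6]; color 3: [4].
(χ(G) = 3 ≤ 5.)

Yes, G is 5-colorable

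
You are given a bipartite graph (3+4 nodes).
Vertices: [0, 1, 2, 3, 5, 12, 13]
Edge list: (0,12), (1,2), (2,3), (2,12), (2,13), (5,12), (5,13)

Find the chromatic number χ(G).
Clique number ω(G) = 2 (lower bound: χ ≥ ω).
The graph is bipartite (no odd cycle), so 2 colors suffice: χ(G) = 2.
A valid 2-coloring: color 1: [0, 2, 5]; color 2: [1, 3, 12, 13].

χ(G) = 2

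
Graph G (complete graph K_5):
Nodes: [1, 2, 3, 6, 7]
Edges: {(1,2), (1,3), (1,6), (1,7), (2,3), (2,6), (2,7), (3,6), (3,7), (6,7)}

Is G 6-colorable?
A valid 6-coloring: color 1: [1]; color 2: [6]; color 3: [7]; color 4: [2]; color 5: [3].
(χ(G) = 5 ≤ 6.)

Yes, G is 6-colorable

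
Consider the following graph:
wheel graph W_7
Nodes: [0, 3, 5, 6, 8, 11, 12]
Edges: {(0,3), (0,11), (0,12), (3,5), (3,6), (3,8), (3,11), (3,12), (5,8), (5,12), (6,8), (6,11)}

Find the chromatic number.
Clique number ω(G) = 3 (lower bound: χ ≥ ω).
The clique on [0, 3, 11] has size 3, forcing χ ≥ 3, and the coloring below uses 3 colors, so χ(G) = 3.
A valid 3-coloring: color 1: [3]; color 2: [8, 11, 12]; color 3: [0, 5, 6].

χ(G) = 3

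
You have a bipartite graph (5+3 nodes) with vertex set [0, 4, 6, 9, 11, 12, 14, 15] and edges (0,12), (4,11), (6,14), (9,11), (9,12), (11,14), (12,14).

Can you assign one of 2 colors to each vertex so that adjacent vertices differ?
A valid 2-coloring: color 1: [0, 4, 9, 14, 15]; color 2: [6, 11, 12].
(χ(G) = 2 ≤ 2.)

Yes, G is 2-colorable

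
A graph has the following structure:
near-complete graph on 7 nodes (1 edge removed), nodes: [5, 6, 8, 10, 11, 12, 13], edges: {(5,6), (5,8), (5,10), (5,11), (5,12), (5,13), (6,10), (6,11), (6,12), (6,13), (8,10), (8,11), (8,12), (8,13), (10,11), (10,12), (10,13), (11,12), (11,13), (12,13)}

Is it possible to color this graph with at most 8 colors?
Yes, G is 8-colorable

A valid 8-coloring: color 1: [10]; color 2: [5]; color 3: [11]; color 4: [12]; color 5: [13]; color 6: [6, 8].
(χ(G) = 6 ≤ 8.)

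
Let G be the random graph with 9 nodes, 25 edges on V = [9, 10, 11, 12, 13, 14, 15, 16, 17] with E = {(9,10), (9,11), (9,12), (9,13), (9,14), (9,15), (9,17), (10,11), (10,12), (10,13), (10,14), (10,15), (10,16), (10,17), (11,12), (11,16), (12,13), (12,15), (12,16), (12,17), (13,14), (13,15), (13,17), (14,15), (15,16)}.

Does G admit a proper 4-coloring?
No, G is not 4-colorable

The clique on vertices [9, 10, 12, 13, 17] has size 5 > 4, so it alone needs 5 colors.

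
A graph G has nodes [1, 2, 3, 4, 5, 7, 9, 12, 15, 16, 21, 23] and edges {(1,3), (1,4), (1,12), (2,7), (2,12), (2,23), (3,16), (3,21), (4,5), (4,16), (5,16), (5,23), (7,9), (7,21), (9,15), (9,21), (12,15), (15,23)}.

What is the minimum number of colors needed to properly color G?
χ(G) = 3

Clique number ω(G) = 3 (lower bound: χ ≥ ω).
The clique on [4, 5, 16] has size 3, forcing χ ≥ 3, and the coloring below uses 3 colors, so χ(G) = 3.
A valid 3-coloring: color 1: [3, 5, 9, 12]; color 2: [1, 2, 15, 16, 21]; color 3: [4, 7, 23].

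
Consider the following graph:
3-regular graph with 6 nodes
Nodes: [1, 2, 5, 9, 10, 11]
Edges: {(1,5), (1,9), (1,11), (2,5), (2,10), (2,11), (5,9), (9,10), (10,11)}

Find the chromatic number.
χ(G) = 3

Clique number ω(G) = 3 (lower bound: χ ≥ ω).
The clique on [1, 5, 9] has size 3, forcing χ ≥ 3, and the coloring below uses 3 colors, so χ(G) = 3.
A valid 3-coloring: color 1: [5, 11]; color 2: [1, 10]; color 3: [2, 9].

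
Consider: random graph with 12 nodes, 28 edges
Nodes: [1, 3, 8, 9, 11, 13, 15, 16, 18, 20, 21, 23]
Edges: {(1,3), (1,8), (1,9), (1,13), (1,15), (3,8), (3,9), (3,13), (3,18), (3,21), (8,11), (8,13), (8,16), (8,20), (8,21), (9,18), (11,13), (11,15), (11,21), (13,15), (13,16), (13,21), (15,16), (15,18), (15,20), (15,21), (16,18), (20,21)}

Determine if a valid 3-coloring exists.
No, G is not 3-colorable

The clique on vertices [8, 11, 13, 21] has size 4 > 3, so it alone needs 4 colors.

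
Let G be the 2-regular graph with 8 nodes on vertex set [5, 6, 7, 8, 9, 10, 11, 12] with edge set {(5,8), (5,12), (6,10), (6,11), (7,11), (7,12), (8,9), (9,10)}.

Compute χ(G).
Clique number ω(G) = 2 (lower bound: χ ≥ ω).
The graph is bipartite (no odd cycle), so 2 colors suffice: χ(G) = 2.
A valid 2-coloring: color 1: [8, 10, 11, 12]; color 2: [5, 6, 7, 9].

χ(G) = 2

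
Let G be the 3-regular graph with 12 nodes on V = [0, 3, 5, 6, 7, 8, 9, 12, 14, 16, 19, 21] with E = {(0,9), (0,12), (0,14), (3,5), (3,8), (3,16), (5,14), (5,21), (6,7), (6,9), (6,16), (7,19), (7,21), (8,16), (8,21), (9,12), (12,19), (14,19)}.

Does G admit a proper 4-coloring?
Yes, G is 4-colorable

A valid 4-coloring: color 1: [0, 5, 6, 8, 19]; color 2: [7, 12, 14, 16]; color 3: [3, 9, 21].
(χ(G) = 3 ≤ 4.)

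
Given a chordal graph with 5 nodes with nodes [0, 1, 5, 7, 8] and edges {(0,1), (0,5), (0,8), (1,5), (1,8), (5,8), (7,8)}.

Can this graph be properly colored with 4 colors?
Yes, G is 4-colorable

A valid 4-coloring: color 1: [8]; color 2: [0, 7]; color 3: [1]; color 4: [5].
(χ(G) = 4 ≤ 4.)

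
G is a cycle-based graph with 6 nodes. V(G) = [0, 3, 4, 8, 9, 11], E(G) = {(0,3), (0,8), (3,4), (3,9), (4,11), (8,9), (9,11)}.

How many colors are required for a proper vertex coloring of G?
χ(G) = 2

Clique number ω(G) = 2 (lower bound: χ ≥ ω).
The graph is bipartite (no odd cycle), so 2 colors suffice: χ(G) = 2.
A valid 2-coloring: color 1: [0, 4, 9]; color 2: [3, 8, 11].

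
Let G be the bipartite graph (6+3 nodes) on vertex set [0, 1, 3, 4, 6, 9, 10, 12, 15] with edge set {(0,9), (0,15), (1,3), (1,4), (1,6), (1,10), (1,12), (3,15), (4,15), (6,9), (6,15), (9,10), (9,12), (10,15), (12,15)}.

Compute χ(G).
χ(G) = 2

Clique number ω(G) = 2 (lower bound: χ ≥ ω).
The graph is bipartite (no odd cycle), so 2 colors suffice: χ(G) = 2.
A valid 2-coloring: color 1: [1, 9, 15]; color 2: [0, 3, 4, 6, 10, 12].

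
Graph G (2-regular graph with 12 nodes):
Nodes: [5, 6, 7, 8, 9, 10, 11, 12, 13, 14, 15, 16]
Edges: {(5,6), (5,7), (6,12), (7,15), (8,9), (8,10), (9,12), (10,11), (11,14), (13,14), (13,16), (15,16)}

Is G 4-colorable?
A valid 4-coloring: color 1: [6, 7, 9, 10, 14, 16]; color 2: [5, 8, 11, 12, 13, 15].
(χ(G) = 2 ≤ 4.)

Yes, G is 4-colorable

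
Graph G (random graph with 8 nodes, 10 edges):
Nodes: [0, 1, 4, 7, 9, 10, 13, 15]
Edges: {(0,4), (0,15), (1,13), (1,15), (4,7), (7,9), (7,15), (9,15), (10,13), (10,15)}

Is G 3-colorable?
A valid 3-coloring: color 1: [4, 13, 15]; color 2: [0, 1, 7, 10]; color 3: [9].
(χ(G) = 3 ≤ 3.)

Yes, G is 3-colorable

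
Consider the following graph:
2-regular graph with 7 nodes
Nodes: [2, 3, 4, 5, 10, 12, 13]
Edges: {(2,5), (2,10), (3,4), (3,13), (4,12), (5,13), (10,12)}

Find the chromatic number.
Clique number ω(G) = 2 (lower bound: χ ≥ ω).
Odd cycle [4, 3, 13, 5, 2, 10, 12] needs 3 colors (χ ≥ 3).
The coloring below uses 3 colors, so χ(G) = 3.
A valid 3-coloring: color 1: [4, 10, 13]; color 2: [3, 5, 12]; color 3: [2].

χ(G) = 3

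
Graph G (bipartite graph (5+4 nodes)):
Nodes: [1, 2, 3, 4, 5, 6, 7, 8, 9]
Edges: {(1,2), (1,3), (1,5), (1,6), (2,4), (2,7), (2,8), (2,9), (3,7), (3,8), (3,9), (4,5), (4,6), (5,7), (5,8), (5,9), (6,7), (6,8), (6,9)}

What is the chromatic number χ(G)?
Clique number ω(G) = 2 (lower bound: χ ≥ ω).
The graph is bipartite (no odd cycle), so 2 colors suffice: χ(G) = 2.
A valid 2-coloring: color 1: [2, 3, 5, 6]; color 2: [1, 4, 7, 8, 9].

χ(G) = 2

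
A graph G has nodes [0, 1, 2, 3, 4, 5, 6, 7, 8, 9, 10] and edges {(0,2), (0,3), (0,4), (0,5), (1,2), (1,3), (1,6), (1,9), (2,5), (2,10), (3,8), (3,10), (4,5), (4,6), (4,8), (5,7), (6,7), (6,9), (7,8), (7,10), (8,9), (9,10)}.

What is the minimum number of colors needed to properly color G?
χ(G) = 3

Clique number ω(G) = 3 (lower bound: χ ≥ ω).
The clique on [0, 2, 5] has size 3, forcing χ ≥ 3, and the coloring below uses 3 colors, so χ(G) = 3.
A valid 3-coloring: color 1: [2, 3, 4, 7, 9]; color 2: [0, 6, 8, 10]; color 3: [1, 5].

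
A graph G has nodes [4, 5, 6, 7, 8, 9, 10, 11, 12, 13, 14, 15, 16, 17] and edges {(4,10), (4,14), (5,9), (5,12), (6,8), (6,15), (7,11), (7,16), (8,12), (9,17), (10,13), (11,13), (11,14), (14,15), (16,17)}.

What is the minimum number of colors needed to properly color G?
Clique number ω(G) = 2 (lower bound: χ ≥ ω).
Odd cycle [13, 10, 4, 14, 11] needs 3 colors (χ ≥ 3).
The coloring below uses 3 colors, so χ(G) = 3.
A valid 3-coloring: color 1: [5, 8, 10, 11, 15, 17]; color 2: [6, 9, 12, 13, 14, 16]; color 3: [4, 7].

χ(G) = 3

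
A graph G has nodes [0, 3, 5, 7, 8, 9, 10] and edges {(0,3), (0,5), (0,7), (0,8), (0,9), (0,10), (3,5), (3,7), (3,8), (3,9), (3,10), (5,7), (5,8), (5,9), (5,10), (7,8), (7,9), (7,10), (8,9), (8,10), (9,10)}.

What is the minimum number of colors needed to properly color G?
χ(G) = 7

Clique number ω(G) = 7 (lower bound: χ ≥ ω).
The clique on [0, 3, 5, 7, 8, 9, 10] has size 7, forcing χ ≥ 7, and the coloring below uses 7 colors, so χ(G) = 7.
A valid 7-coloring: color 1: [0]; color 2: [9]; color 3: [10]; color 4: [3]; color 5: [8]; color 6: [7]; color 7: [5].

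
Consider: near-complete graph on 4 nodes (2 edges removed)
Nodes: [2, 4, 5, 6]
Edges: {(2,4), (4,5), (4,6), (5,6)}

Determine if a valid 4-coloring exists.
Yes, G is 4-colorable

A valid 4-coloring: color 1: [4]; color 2: [2, 5]; color 3: [6].
(χ(G) = 3 ≤ 4.)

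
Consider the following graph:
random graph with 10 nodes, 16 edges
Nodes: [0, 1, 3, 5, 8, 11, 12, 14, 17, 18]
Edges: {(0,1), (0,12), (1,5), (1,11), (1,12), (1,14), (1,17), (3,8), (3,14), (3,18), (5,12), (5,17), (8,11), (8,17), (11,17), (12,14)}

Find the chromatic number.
χ(G) = 3

Clique number ω(G) = 3 (lower bound: χ ≥ ω).
The clique on [8, 11, 17] has size 3, forcing χ ≥ 3, and the coloring below uses 3 colors, so χ(G) = 3.
A valid 3-coloring: color 1: [1, 8, 18]; color 2: [3, 12, 17]; color 3: [0, 5, 11, 14].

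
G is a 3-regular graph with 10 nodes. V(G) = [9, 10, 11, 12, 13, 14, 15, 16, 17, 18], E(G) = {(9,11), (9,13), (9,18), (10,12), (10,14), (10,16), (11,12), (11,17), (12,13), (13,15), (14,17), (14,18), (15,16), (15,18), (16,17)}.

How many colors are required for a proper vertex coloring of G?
χ(G) = 3

Clique number ω(G) = 2 (lower bound: χ ≥ ω).
Odd cycle [14, 17, 16, 15, 13, 9, 18] needs 3 colors (χ ≥ 3).
The coloring below uses 3 colors, so χ(G) = 3.
A valid 3-coloring: color 1: [9, 10, 15, 17]; color 2: [12, 16, 18]; color 3: [11, 13, 14].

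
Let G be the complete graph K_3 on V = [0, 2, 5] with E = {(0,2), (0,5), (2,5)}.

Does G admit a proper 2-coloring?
The clique on vertices [0, 2, 5] has size 3 > 2, so it alone needs 3 colors.

No, G is not 2-colorable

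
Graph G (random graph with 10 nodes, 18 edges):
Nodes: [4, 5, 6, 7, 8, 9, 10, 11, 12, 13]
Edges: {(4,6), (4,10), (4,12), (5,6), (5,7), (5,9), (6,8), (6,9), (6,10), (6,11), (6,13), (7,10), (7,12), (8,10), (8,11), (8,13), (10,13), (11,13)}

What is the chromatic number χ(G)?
Clique number ω(G) = 4 (lower bound: χ ≥ ω).
The clique on [6, 8, 10, 13] has size 4, forcing χ ≥ 4, and the coloring below uses 4 colors, so χ(G) = 4.
A valid 4-coloring: color 1: [6, 7]; color 2: [5, 10, 11, 12]; color 3: [4, 9, 13]; color 4: [8].

χ(G) = 4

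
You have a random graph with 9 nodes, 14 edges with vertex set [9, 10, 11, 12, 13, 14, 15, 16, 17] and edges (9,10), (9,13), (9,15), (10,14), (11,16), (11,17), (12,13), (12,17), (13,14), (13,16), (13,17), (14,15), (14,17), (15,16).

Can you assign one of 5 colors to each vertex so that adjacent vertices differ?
Yes, G is 5-colorable

A valid 5-coloring: color 1: [10, 11, 13, 15]; color 2: [9, 12, 14, 16]; color 3: [17].
(χ(G) = 3 ≤ 5.)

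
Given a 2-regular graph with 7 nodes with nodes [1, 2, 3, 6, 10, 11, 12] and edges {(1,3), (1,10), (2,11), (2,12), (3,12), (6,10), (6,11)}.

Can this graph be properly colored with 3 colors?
A valid 3-coloring: color 1: [1, 6, 12]; color 2: [3, 10, 11]; color 3: [2].
(χ(G) = 3 ≤ 3.)

Yes, G is 3-colorable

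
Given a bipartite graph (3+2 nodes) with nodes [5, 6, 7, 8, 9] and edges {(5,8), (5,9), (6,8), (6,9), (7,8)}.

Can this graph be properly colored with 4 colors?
Yes, G is 4-colorable

A valid 4-coloring: color 1: [8, 9]; color 2: [5, 6, 7].
(χ(G) = 2 ≤ 4.)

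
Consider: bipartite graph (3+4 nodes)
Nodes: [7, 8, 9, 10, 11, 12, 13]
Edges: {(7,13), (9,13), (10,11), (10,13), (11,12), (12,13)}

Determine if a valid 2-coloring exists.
A valid 2-coloring: color 1: [8, 11, 13]; color 2: [7, 9, 10, 12].
(χ(G) = 2 ≤ 2.)

Yes, G is 2-colorable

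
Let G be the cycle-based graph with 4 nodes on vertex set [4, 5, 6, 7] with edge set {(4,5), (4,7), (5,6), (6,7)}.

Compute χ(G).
χ(G) = 2

Clique number ω(G) = 2 (lower bound: χ ≥ ω).
The graph is bipartite (no odd cycle), so 2 colors suffice: χ(G) = 2.
A valid 2-coloring: color 1: [5, 7]; color 2: [4, 6].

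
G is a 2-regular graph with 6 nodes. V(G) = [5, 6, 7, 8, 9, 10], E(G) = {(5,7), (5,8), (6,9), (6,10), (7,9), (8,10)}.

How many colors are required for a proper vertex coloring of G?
χ(G) = 2

Clique number ω(G) = 2 (lower bound: χ ≥ ω).
The graph is bipartite (no odd cycle), so 2 colors suffice: χ(G) = 2.
A valid 2-coloring: color 1: [6, 7, 8]; color 2: [5, 9, 10].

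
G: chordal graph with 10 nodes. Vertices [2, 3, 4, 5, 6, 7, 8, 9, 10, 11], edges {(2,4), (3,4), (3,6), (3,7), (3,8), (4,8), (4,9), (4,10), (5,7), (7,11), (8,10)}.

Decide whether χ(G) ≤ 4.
Yes, G is 4-colorable

A valid 4-coloring: color 1: [4, 6, 7]; color 2: [2, 3, 5, 9, 10, 11]; color 3: [8].
(χ(G) = 3 ≤ 4.)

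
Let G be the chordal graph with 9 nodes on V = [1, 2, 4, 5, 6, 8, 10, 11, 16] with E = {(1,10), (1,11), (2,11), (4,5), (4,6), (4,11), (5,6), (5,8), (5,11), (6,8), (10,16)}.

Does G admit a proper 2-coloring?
The clique on vertices [5, 6, 8] has size 3 > 2, so it alone needs 3 colors.

No, G is not 2-colorable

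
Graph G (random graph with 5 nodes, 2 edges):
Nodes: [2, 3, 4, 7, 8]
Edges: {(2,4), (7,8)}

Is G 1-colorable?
No, G is not 1-colorable

Edge (7,8) forces its endpoints to differ, so 1 color is not enough.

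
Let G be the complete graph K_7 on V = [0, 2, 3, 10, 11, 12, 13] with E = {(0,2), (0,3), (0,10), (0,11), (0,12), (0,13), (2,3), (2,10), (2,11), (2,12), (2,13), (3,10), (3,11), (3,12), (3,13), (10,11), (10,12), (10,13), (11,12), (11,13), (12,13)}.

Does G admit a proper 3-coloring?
The clique on vertices [0, 2, 3, 10, 11, 12, 13] has size 7 > 3, so it alone needs 7 colors.

No, G is not 3-colorable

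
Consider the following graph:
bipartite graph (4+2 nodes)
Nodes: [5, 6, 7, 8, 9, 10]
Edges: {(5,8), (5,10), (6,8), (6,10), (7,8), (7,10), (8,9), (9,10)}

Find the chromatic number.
χ(G) = 2

Clique number ω(G) = 2 (lower bound: χ ≥ ω).
The graph is bipartite (no odd cycle), so 2 colors suffice: χ(G) = 2.
A valid 2-coloring: color 1: [8, 10]; color 2: [5, 6, 7, 9].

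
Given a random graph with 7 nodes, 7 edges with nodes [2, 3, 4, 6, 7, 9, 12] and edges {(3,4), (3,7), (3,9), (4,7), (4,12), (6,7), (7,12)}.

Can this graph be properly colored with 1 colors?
No, G is not 1-colorable

The clique on vertices [3, 4, 7] has size 3 > 1, so it alone needs 3 colors.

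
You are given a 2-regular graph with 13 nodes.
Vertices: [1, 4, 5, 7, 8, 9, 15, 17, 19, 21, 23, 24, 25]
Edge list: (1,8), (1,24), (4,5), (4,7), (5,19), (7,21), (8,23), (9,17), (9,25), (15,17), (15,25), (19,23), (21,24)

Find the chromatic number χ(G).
χ(G) = 3

Clique number ω(G) = 2 (lower bound: χ ≥ ω).
Odd cycle [19, 5, 4, 7, 21, 24, 1, 8, 23] needs 3 colors (χ ≥ 3).
The coloring below uses 3 colors, so χ(G) = 3.
A valid 3-coloring: color 1: [7, 8, 9, 15, 19, 24]; color 2: [1, 4, 17, 21, 23, 25]; color 3: [5].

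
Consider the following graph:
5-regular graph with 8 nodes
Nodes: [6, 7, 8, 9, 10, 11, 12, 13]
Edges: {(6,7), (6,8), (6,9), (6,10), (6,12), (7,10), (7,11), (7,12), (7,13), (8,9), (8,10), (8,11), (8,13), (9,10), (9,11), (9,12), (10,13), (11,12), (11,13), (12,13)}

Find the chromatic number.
Clique number ω(G) = 4 (lower bound: χ ≥ ω).
The clique on [7, 11, 12, 13] has size 4, forcing χ ≥ 4, and the coloring below uses 4 colors, so χ(G) = 4.
A valid 4-coloring: color 1: [6, 11]; color 2: [10, 12]; color 3: [9, 13]; color 4: [7, 8].

χ(G) = 4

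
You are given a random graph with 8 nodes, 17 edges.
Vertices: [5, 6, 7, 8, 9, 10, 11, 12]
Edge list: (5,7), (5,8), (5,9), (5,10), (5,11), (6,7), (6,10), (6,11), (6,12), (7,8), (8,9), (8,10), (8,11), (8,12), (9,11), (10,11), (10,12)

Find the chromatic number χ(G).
Clique number ω(G) = 4 (lower bound: χ ≥ ω).
The clique on [5, 8, 9, 11] has size 4, forcing χ ≥ 4, and the coloring below uses 4 colors, so χ(G) = 4.
A valid 4-coloring: color 1: [6, 8]; color 2: [7, 11, 12]; color 3: [5]; color 4: [9, 10].

χ(G) = 4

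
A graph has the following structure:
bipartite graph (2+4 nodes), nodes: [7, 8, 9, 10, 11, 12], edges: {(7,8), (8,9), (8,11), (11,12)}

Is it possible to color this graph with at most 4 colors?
Yes, G is 4-colorable

A valid 4-coloring: color 1: [8, 10, 12]; color 2: [7, 9, 11].
(χ(G) = 2 ≤ 4.)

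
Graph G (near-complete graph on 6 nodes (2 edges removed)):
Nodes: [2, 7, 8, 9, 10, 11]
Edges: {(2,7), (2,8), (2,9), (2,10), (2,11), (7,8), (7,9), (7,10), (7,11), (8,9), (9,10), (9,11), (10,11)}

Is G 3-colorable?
No, G is not 3-colorable

The clique on vertices [2, 7, 9, 10, 11] has size 5 > 3, so it alone needs 5 colors.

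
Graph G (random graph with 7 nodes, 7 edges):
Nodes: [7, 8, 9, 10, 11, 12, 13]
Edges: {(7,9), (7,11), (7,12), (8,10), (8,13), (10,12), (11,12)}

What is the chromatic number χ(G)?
Clique number ω(G) = 3 (lower bound: χ ≥ ω).
The clique on [7, 11, 12] has size 3, forcing χ ≥ 3, and the coloring below uses 3 colors, so χ(G) = 3.
A valid 3-coloring: color 1: [8, 9, 12]; color 2: [7, 10, 13]; color 3: [11].

χ(G) = 3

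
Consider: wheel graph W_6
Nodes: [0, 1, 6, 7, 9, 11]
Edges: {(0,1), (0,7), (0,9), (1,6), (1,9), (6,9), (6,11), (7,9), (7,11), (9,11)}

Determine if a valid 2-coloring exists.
No, G is not 2-colorable

The clique on vertices [0, 1, 9] has size 3 > 2, so it alone needs 3 colors.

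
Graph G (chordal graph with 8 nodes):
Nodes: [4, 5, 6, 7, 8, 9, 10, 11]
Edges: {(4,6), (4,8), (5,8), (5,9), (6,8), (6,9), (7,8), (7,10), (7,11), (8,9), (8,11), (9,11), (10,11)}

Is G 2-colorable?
The clique on vertices [8, 9, 11] has size 3 > 2, so it alone needs 3 colors.

No, G is not 2-colorable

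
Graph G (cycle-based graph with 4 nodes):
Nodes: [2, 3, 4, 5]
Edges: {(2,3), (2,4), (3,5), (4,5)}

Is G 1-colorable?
No, G is not 1-colorable

Edge (2,3) forces its endpoints to differ, so 1 color is not enough.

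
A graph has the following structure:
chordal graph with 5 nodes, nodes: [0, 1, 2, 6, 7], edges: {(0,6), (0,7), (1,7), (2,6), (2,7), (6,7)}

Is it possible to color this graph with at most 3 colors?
Yes, G is 3-colorable

A valid 3-coloring: color 1: [7]; color 2: [1, 6]; color 3: [0, 2].
(χ(G) = 3 ≤ 3.)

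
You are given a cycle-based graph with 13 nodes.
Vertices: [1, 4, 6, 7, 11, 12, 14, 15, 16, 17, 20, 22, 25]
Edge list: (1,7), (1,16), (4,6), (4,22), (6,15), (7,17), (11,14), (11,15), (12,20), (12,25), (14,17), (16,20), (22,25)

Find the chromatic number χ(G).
Clique number ω(G) = 2 (lower bound: χ ≥ ω).
Odd cycle [15, 6, 4, 22, 25, 12, 20, 16, 1, 7, 17, 14, 11] needs 3 colors (χ ≥ 3).
The coloring below uses 3 colors, so χ(G) = 3.
A valid 3-coloring: color 1: [1, 4, 14, 15, 20, 25]; color 2: [6, 7, 11, 12, 16, 22]; color 3: [17].

χ(G) = 3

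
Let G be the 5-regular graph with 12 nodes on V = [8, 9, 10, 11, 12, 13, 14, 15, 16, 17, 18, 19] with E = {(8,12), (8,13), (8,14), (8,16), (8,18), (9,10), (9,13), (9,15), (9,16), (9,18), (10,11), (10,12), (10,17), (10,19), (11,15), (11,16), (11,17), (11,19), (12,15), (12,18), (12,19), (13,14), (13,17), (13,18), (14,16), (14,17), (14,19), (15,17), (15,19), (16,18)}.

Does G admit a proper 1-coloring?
No, G is not 1-colorable

The clique on vertices [8, 16, 18] has size 3 > 1, so it alone needs 3 colors.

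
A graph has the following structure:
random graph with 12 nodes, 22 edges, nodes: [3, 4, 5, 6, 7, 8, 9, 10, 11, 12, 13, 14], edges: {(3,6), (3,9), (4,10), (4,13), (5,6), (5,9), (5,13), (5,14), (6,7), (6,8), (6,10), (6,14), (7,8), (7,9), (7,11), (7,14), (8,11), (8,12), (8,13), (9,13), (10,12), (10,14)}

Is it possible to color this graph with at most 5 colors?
Yes, G is 5-colorable

A valid 5-coloring: color 1: [6, 11, 12, 13]; color 2: [3, 5, 7, 10]; color 3: [4, 8, 9, 14].
(χ(G) = 3 ≤ 5.)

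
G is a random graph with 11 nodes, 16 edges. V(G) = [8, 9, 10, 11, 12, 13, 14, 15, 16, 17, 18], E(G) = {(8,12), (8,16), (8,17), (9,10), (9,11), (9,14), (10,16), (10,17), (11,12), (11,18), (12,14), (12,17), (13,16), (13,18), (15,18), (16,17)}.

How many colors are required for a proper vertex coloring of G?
χ(G) = 3

Clique number ω(G) = 3 (lower bound: χ ≥ ω).
The clique on [10, 16, 17] has size 3, forcing χ ≥ 3, and the coloring below uses 3 colors, so χ(G) = 3.
A valid 3-coloring: color 1: [9, 12, 16, 18]; color 2: [11, 13, 14, 15, 17]; color 3: [8, 10].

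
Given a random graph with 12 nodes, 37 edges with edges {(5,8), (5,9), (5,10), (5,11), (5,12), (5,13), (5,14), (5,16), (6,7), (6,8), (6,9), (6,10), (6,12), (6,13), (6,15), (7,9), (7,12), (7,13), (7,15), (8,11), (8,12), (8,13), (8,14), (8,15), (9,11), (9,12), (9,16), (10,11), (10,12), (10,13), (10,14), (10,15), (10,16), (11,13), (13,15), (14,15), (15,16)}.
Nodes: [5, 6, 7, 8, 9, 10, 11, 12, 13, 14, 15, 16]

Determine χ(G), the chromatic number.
Clique number ω(G) = 4 (lower bound: χ ≥ ω).
Suppose a proper 4-coloring c exists. The clique [5, 8, 11, 13] takes 4 distinct colors; by symmetry let c(5) = 1, c(8) = 2, c(11) = 3, c(13) = 4.
- Vertex 10: neighbors [5, 11, 13] already have colors [1, 3, 4] ⇒ c(10) = 2.
- Vertex 6: neighbors [8, 13] already have colors [2, 4]; try each remaining color.
- Case c(6) = 1:
  - Vertex 15: neighbors [6, 8, 13] already have colors [1, 2, 4] ⇒ c(15) = 3.
  - Vertex 7: neighbors [6, 15, 13] already have colors [1, 3, 4] ⇒ c(7) = 2.
  - Vertex 9: neighbors [5, 7, 11] already have colors [1, 2, 3] ⇒ c(9) = 4.
  - Vertex 16: neighbors [5, 10, 15, 9] already have colors [1, 2, 3, 4] — all 4 colors blocked. Contradiction.
- Case c(6) = 3:
  - Vertex 15: neighbors [8, 6, 13] already have colors [2, 3, 4] ⇒ c(15) = 1.
  - Vertex 7: neighbors [15, 6, 13] already have colors [1, 3, 4] ⇒ c(7) = 2.
  - Vertex 9: neighbors [5, 7, 6] already have colors [1, 2, 3] ⇒ c(9) = 4.
  - Vertex 12: neighbors [5, 7, 6, 9] already have colors [1, 2, 3, 4] — all 4 colors blocked. Contradiction.
Every case ends in a contradiction, so G has no proper 4-coloring (χ ≥ 5).
The coloring below uses 5 colors, so χ(G) = 5.
A valid 5-coloring: color 1: [5, 15]; color 2: [7, 8, 10]; color 3: [9, 13, 14]; color 4: [6, 11, 16]; color 5: [12].

χ(G) = 5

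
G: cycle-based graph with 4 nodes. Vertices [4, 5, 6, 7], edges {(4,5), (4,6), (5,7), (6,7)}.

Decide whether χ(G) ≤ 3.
Yes, G is 3-colorable

A valid 3-coloring: color 1: [4, 7]; color 2: [5, 6].
(χ(G) = 2 ≤ 3.)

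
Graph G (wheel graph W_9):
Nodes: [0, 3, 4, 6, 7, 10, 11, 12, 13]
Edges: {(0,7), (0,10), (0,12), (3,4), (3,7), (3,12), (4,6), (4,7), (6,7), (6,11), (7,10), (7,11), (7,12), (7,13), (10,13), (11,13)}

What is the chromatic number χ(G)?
χ(G) = 3

Clique number ω(G) = 3 (lower bound: χ ≥ ω).
The clique on [0, 7, 10] has size 3, forcing χ ≥ 3, and the coloring below uses 3 colors, so χ(G) = 3.
A valid 3-coloring: color 1: [7]; color 2: [0, 3, 6, 13]; color 3: [4, 10, 11, 12].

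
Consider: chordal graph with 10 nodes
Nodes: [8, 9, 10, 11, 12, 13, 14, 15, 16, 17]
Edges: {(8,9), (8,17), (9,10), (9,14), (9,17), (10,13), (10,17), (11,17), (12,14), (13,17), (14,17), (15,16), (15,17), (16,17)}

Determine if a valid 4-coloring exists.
A valid 4-coloring: color 1: [12, 17]; color 2: [9, 11, 13, 16]; color 3: [8, 10, 14, 15].
(χ(G) = 3 ≤ 4.)

Yes, G is 4-colorable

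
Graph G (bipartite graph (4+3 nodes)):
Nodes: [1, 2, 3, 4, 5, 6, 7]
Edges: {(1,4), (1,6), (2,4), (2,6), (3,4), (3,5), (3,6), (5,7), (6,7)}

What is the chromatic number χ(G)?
χ(G) = 2

Clique number ω(G) = 2 (lower bound: χ ≥ ω).
The graph is bipartite (no odd cycle), so 2 colors suffice: χ(G) = 2.
A valid 2-coloring: color 1: [4, 5, 6]; color 2: [1, 2, 3, 7].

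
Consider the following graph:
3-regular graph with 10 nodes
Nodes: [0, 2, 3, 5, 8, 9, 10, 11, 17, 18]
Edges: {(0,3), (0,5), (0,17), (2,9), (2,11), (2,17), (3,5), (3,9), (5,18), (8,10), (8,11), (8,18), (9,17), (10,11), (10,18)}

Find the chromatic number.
χ(G) = 3

Clique number ω(G) = 3 (lower bound: χ ≥ ω).
The clique on [0, 3, 5] has size 3, forcing χ ≥ 3, and the coloring below uses 3 colors, so χ(G) = 3.
A valid 3-coloring: color 1: [0, 2, 10]; color 2: [3, 11, 17, 18]; color 3: [5, 8, 9].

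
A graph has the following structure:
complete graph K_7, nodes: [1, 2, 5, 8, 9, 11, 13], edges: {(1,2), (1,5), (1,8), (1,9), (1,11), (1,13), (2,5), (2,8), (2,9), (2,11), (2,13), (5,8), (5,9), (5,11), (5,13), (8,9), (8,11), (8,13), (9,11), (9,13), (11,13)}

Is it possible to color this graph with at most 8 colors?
A valid 8-coloring: color 1: [11]; color 2: [1]; color 3: [2]; color 4: [8]; color 5: [9]; color 6: [5]; color 7: [13].
(χ(G) = 7 ≤ 8.)

Yes, G is 8-colorable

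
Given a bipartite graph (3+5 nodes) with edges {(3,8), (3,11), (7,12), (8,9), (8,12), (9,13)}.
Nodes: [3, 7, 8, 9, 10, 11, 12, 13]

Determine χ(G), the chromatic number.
Clique number ω(G) = 2 (lower bound: χ ≥ ω).
The graph is bipartite (no odd cycle), so 2 colors suffice: χ(G) = 2.
A valid 2-coloring: color 1: [7, 8, 10, 11, 13]; color 2: [3, 9, 12].

χ(G) = 2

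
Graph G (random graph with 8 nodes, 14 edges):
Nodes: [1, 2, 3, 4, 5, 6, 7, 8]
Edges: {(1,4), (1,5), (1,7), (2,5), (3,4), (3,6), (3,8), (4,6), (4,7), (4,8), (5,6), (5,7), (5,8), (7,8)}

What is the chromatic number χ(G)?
Clique number ω(G) = 3 (lower bound: χ ≥ ω).
The clique on [1, 4, 7] has size 3, forcing χ ≥ 3, and the coloring below uses 3 colors, so χ(G) = 3.
A valid 3-coloring: color 1: [4, 5]; color 2: [2, 3, 7]; color 3: [1, 6, 8].

χ(G) = 3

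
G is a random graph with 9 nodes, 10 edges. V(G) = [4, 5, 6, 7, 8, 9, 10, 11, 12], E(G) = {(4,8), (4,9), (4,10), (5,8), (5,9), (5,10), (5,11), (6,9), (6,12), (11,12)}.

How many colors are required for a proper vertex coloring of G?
Clique number ω(G) = 2 (lower bound: χ ≥ ω).
Odd cycle [11, 5, 9, 6, 12] needs 3 colors (χ ≥ 3).
The coloring below uses 3 colors, so χ(G) = 3.
A valid 3-coloring: color 1: [4, 5, 6, 7]; color 2: [8, 9, 10, 12]; color 3: [11].

χ(G) = 3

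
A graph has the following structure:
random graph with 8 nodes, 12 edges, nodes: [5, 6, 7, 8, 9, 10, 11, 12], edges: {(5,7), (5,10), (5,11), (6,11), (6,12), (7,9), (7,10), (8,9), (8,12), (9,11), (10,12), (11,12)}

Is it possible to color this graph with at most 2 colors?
No, G is not 2-colorable

The clique on vertices [5, 7, 10] has size 3 > 2, so it alone needs 3 colors.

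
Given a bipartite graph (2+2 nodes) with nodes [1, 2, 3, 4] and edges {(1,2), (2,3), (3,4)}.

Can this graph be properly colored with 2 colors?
Yes, G is 2-colorable

A valid 2-coloring: color 1: [1, 3]; color 2: [2, 4].
(χ(G) = 2 ≤ 2.)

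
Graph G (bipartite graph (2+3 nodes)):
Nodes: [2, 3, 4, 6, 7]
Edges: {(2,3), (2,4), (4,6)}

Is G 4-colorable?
Yes, G is 4-colorable

A valid 4-coloring: color 1: [2, 6, 7]; color 2: [3, 4].
(χ(G) = 2 ≤ 4.)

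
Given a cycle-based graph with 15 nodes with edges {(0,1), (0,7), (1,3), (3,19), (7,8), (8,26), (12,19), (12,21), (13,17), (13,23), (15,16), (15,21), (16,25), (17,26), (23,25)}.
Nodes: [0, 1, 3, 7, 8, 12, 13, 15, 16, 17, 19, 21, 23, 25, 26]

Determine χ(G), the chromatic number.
Clique number ω(G) = 2 (lower bound: χ ≥ ω).
Odd cycle [0, 1, 3, 19, 12, 21, 15, 16, 25, 23, 13, 17, 26, 8, 7] needs 3 colors (χ ≥ 3).
The coloring below uses 3 colors, so χ(G) = 3.
A valid 3-coloring: color 1: [0, 3, 8, 12, 13, 15, 25]; color 2: [1, 7, 16, 17, 19, 21, 23]; color 3: [26].

χ(G) = 3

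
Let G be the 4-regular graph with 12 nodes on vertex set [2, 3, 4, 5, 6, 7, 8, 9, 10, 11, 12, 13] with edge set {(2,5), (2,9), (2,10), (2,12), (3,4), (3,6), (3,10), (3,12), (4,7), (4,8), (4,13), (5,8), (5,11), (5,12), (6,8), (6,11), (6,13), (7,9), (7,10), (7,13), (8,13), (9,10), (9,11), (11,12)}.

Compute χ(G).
χ(G) = 3

Clique number ω(G) = 3 (lower bound: χ ≥ ω).
The clique on [2, 9, 10] has size 3, forcing χ ≥ 3, and the coloring below uses 3 colors, so χ(G) = 3.
A valid 3-coloring: color 1: [2, 3, 7, 8, 11]; color 2: [4, 6, 9, 12]; color 3: [5, 10, 13].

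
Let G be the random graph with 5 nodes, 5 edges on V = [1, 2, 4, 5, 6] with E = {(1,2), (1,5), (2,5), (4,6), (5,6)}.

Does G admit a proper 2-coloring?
The clique on vertices [1, 2, 5] has size 3 > 2, so it alone needs 3 colors.

No, G is not 2-colorable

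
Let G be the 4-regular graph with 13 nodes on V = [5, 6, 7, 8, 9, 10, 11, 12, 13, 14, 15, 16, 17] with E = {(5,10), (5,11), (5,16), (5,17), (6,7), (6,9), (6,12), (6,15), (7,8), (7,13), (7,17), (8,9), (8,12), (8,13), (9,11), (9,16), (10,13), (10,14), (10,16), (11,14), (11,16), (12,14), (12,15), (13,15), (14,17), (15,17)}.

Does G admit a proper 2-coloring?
The clique on vertices [5, 10, 16] has size 3 > 2, so it alone needs 3 colors.

No, G is not 2-colorable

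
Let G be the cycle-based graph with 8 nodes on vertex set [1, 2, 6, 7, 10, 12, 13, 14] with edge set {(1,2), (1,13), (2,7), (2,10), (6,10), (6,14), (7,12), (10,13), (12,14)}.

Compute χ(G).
χ(G) = 2

Clique number ω(G) = 2 (lower bound: χ ≥ ω).
The graph is bipartite (no odd cycle), so 2 colors suffice: χ(G) = 2.
A valid 2-coloring: color 1: [2, 6, 12, 13]; color 2: [1, 7, 10, 14].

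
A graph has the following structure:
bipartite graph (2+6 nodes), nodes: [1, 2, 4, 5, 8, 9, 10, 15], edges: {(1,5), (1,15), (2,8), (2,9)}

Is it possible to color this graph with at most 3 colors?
A valid 3-coloring: color 1: [1, 2, 4, 10]; color 2: [5, 8, 9, 15].
(χ(G) = 2 ≤ 3.)

Yes, G is 3-colorable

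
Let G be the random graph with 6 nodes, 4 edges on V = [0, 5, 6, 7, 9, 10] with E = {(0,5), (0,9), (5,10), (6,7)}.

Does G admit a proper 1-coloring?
No, G is not 1-colorable

Edge (0,9) forces its endpoints to differ, so 1 color is not enough.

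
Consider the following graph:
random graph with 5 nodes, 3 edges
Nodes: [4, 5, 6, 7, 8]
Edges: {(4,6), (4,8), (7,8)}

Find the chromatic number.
χ(G) = 2

Clique number ω(G) = 2 (lower bound: χ ≥ ω).
The graph is bipartite (no odd cycle), so 2 colors suffice: χ(G) = 2.
A valid 2-coloring: color 1: [5, 6, 8]; color 2: [4, 7].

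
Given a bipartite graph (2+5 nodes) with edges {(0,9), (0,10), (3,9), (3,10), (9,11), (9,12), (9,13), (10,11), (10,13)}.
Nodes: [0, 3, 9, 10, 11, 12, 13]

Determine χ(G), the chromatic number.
χ(G) = 2

Clique number ω(G) = 2 (lower bound: χ ≥ ω).
The graph is bipartite (no odd cycle), so 2 colors suffice: χ(G) = 2.
A valid 2-coloring: color 1: [9, 10]; color 2: [0, 3, 11, 12, 13].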